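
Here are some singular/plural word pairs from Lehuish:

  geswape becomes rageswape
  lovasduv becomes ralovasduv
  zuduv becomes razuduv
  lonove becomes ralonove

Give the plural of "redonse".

raredonse

Every pair shown (geswape → rageswape, lovasduv → ralovasduv, zuduv → razuduv, …) follows the same rule: add the prefix ra-.
So redonse → raredonse.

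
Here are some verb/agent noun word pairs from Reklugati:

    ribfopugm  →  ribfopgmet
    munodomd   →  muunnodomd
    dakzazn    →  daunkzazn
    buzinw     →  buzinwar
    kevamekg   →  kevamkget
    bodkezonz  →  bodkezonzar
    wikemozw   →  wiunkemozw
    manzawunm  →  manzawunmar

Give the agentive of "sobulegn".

sobulgnet

wikemozw and buzinw both end in -w yet inflect differently (wiunkemozw, buzinwar), so the final letter is not what conditions the rule; the second-to-last letter is.
"sobulegn" has second-to-last letter 'g'. The one such stem in the data (ribfopugm → ribfopgmet) deletes the last vowel and adds -et (as does kevamekg), so the same rule applies.
So sobulegn → sobulgnet.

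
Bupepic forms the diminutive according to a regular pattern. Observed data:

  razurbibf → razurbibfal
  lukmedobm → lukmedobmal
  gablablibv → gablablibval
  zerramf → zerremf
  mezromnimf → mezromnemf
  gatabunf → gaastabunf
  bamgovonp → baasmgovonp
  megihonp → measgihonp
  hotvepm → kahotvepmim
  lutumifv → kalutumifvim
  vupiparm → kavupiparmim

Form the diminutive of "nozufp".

kanozufpim

"nozufp" has second-to-last letter 'f'. The one such stem in the data (lutumifv → kalutumifvim) adds ka- … -im around the stem, so the same rule applies.
The other patterns: stems whose second-to-last letter is 'b' add -al; stems whose second-to-last letter is 'm' change the last vowel to 'e'; stems whose second-to-last letter is 'n' insert -as- after the first vowel.
So nozufp → kanozufpim.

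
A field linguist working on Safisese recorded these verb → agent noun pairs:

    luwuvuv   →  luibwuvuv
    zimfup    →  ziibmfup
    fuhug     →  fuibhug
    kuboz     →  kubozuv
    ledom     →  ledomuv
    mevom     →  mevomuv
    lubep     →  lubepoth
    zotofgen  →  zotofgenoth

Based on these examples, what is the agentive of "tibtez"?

tibtezoth

zimfup and lubep both end in -p yet inflect differently (ziibmfup, lubepoth), so the final letter is not what conditions the rule; the last vowel is.
"tibtez" has last vowel 'e'. The stems whose last vowel is 'e' (lubep → lubepoth, zotofgen → zotofgenoth) add -oth.
So tibtez → tibtezoth.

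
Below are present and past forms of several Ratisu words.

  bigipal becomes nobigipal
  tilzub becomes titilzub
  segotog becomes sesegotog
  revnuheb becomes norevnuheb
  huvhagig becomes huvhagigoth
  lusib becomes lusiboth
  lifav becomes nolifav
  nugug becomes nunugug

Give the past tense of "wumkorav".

revnuheb and lusib both end in -b yet inflect differently (norevnuheb, lusiboth), so the final letter is not what conditions the rule; the last vowel is.
"wumkorav" has last vowel 'a'. The stems whose last vowel is 'a' (lifav → nolifav, bigipal → nobigipal) add the prefix no-.
So wumkorav → nowumkorav.

nowumkorav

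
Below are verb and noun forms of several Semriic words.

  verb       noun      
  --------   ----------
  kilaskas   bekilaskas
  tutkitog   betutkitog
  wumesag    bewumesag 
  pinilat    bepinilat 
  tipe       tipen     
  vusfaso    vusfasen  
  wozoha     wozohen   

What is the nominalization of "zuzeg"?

tutkitog and vusfaso both have last vowel 'o' yet inflect differently (betutkitog, vusfasen), so the last vowel is not what conditions the rule; whether the stem ends in a vowel or a consonant is.
"zuzeg" ends in a consonant. The stems ending in a consonant (kilaskas → bekilaskas, tutkitog → betutkitog, wumesag → bewumesag) add the prefix be-.
So zuzeg → bezuzeg.

bezuzeg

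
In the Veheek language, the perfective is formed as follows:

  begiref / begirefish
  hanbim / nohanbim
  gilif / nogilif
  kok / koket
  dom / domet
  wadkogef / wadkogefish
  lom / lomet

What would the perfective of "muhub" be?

lom and hanbim both end in -m yet inflect differently (lomet, nohanbim), so the final letter is not what conditions the rule; the number of vowels is.
"muhub" has 2 vowels. The stems with 2 vowels (gilif → nogilif, hanbim → nohanbim) add the prefix no-.
The other patterns: stems with 1 vowel add -et; stems with 3 vowels add -ish.
So muhub → nomuhub.

nomuhub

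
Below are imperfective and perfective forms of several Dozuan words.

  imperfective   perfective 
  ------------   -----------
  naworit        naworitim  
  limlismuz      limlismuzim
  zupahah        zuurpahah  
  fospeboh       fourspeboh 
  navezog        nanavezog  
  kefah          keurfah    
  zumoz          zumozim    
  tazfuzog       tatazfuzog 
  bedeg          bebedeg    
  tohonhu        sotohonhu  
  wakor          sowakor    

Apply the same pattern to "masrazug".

fospeboh and navezog both have last vowel 'o' yet inflect differently (fourspeboh, nanavezog), so the last vowel is not what conditions the rule; the final letter is.
"masrazug" ends in -g. The stems ending in -g (navezog → nanavezog, bedeg → bebedeg, tazfuzog → tatazfuzog) repeat the first consonant+vowel as a prefix.
The other patterns: stems ending in -h insert -ur- after the first vowel; stems ending in -t or -z add -im; stems ending in -r or -u add the prefix so-.
So masrazug → mamasrazug.

mamasrazug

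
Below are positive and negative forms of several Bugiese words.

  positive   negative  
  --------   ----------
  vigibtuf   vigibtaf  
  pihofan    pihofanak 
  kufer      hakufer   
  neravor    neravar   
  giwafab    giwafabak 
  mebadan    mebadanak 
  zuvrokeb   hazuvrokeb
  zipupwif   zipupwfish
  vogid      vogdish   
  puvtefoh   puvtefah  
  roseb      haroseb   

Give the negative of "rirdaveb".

giwafab and zuvrokeb both end in -b yet inflect differently (giwafabak, hazuvrokeb), so the final letter is not what conditions the rule; the last vowel is.
"rirdaveb" has last vowel 'e'. The stems whose last vowel is 'e' (zuvrokeb → hazuvrokeb, kufer → hakufer, roseb → haroseb) add the prefix ha-.
The other patterns: stems whose last vowel is 'a' add -ak; stems whose last vowel is 'i' delete the last vowel and add -ish; stems whose last vowel is 'o' or 'u' change the last vowel to 'a'.
So rirdaveb → harirdaveb.

harirdaveb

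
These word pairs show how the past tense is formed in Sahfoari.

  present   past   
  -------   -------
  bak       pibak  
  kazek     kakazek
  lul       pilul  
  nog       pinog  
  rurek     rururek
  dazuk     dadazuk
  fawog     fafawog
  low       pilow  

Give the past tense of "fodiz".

"fodiz" has 2 vowels. The stems with 2 vowels (fawog → fafawog, dazuk → dadazuk, kazek → kakazek) repeat the first consonant+vowel as a prefix.
The other pattern: stems with 1 vowel add the prefix pi-.
So fodiz → fofodiz.

fofodiz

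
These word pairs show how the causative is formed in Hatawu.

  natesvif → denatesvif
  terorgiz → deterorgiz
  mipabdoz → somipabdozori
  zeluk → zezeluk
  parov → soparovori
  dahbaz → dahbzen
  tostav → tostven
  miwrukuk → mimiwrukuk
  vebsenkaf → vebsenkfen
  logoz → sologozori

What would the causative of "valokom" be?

sovalokomori

terorgiz and mipabdoz both end in -z yet inflect differently (deterorgiz, somipabdozori), so the final letter is not what conditions the rule; the last vowel is.
"valokom" has last vowel 'o'. The stems whose last vowel is 'o' (mipabdoz → somipabdozori, parov → soparovori, logoz → sologozori) add so- … -ori around the stem.
The other patterns: stems whose last vowel is 'i' add the prefix de-; stems whose last vowel is 'u' repeat the first consonant+vowel as a prefix; stems whose last vowel is 'a' delete the last vowel and add -en.
So valokom → sovalokomori.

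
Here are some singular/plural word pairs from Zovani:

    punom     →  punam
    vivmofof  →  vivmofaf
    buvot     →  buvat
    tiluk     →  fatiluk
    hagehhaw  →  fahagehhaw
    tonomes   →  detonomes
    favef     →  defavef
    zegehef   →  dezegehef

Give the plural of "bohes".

vivmofof and favef both end in -f yet inflect differently (vivmofaf, defavef), so the final letter is not what conditions the rule; the last vowel is.
"bohes" has last vowel 'e'. The stems whose last vowel is 'e' (tonomes → detonomes, favef → defavef, zegehef → dezegehef) add the prefix de-.
So bohes → debohes.

debohes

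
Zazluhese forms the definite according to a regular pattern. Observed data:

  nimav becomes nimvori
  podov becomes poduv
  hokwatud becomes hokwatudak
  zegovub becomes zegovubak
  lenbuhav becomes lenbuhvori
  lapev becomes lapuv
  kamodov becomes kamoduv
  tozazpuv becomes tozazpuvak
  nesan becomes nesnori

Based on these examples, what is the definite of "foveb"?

fovub

podov and tozazpuv both end in -v yet inflect differently (poduv, tozazpuvak), so the final letter is not what conditions the rule; the last vowel is.
"foveb" has last vowel 'e'. The one such stem in the data (lapev → lapuv) changes the last vowel to 'u' (as do podov, kamodov), so the same rule applies.
So foveb → fovub.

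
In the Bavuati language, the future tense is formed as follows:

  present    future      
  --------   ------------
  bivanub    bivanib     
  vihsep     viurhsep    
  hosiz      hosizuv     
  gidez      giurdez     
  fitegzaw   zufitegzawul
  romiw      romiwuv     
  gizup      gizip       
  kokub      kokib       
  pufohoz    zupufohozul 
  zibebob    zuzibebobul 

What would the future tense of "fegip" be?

fegipuv

zibebob and bivanub both end in -b yet inflect differently (zuzibebobul, bivanib), so the final letter is not what conditions the rule; the last vowel is.
"fegip" has last vowel 'i'. The stems whose last vowel is 'i' (hosiz → hosizuv, romiw → romiwuv) add -uv.
So fegip → fegipuv.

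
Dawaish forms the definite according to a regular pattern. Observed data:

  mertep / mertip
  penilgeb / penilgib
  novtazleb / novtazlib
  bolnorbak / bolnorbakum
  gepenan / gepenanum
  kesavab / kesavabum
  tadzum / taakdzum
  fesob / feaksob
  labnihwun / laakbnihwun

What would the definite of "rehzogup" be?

reakhzogup

penilgeb and kesavab both end in -b yet inflect differently (penilgib, kesavabum), so the final letter is not what conditions the rule; the last vowel is.
"rehzogup" has last vowel 'u'. The stems whose last vowel is 'u' (tadzum → taakdzum, labnihwun → laakbnihwun) insert -ak- after the first vowel.
The other patterns: stems whose last vowel is 'e' change the last vowel to 'i'; stems whose last vowel is 'a' add -um.
So rehzogup → reakhzogup.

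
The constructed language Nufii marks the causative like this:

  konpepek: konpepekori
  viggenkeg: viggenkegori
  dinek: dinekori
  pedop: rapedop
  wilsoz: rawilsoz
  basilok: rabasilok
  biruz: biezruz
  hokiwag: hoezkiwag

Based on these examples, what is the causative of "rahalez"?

rahalezori

konpepek and basilok both end in -k yet inflect differently (konpepekori, rabasilok), so the final letter is not what conditions the rule; the last vowel is.
"rahalez" has last vowel 'e'. The stems whose last vowel is 'e' (konpepek → konpepekori, viggenkeg → viggenkegori, dinek → dinekori) add -ori.
The other patterns: stems whose last vowel is 'o' add the prefix ra-; stems whose last vowel is 'a' or 'u' insert -ez- after the first vowel.
So rahalez → rahalezori.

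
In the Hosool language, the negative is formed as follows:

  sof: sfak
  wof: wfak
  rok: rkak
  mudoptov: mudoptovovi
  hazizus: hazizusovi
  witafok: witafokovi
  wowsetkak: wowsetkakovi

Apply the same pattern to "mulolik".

"mulolik" has 3 vowels. The stems with 3 vowels (mudoptov → mudoptovovi, hazizus → hazizusovi, witafok → witafokovi) add -ovi.
The other pattern: stems with 1 vowel delete the last vowel and add -ak.
So mulolik → mulolikovi.

mulolikovi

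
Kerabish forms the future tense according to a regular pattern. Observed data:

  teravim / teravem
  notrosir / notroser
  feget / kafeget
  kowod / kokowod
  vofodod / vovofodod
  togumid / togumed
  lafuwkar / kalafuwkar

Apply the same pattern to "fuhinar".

togumid and kowod both end in -d yet inflect differently (togumed, kokowod), so the final letter is not what conditions the rule; the last vowel is.
"fuhinar" has last vowel 'a'. The one such stem in the data (lafuwkar → kalafuwkar) adds the prefix ka-, so the same rule applies.
The other patterns: stems whose last vowel is 'i' change the last vowel to 'e'; stems whose last vowel is 'o' repeat the first consonant+vowel as a prefix.
So fuhinar → kafuhinar.

kafuhinar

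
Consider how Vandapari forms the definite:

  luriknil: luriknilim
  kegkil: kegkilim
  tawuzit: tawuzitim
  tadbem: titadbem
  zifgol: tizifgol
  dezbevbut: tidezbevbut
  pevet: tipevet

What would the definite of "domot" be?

tidomot

luriknil and zifgol both end in -l yet inflect differently (luriknilim, tizifgol), so the final letter is not what conditions the rule; the last vowel is.
"domot" has last vowel 'o'. The one such stem in the data (zifgol → tizifgol) adds the prefix ti-, so the same rule applies.
The other pattern: stems whose last vowel is 'i' add -im.
So domot → tidomot.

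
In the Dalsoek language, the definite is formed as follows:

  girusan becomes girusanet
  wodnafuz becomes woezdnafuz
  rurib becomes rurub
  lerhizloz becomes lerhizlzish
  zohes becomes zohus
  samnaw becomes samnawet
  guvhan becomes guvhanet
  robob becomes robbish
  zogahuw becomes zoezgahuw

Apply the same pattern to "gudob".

gudbish

"gudob" has last vowel 'o'. The stems whose last vowel is 'o' (robob → robbish, lerhizloz → lerhizlzish) delete the last vowel and add -ish.
The other patterns: stems whose last vowel is 'a' add -et; stems whose last vowel is 'u' insert -ez- after the first vowel; stems whose last vowel is 'e' or 'i' change the last vowel to 'u'.
So gudob → gudbish.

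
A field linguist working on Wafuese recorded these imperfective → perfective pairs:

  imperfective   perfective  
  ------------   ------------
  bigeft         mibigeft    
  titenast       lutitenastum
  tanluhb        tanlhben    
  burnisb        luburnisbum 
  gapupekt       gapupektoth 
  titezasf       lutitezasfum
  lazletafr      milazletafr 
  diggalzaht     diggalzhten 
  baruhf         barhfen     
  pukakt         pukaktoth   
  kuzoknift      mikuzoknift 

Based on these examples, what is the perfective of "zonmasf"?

luzonmasfum

kuzoknift and diggalzaht both end in -t yet inflect differently (mikuzoknift, diggalzhten), so the final letter is not what conditions the rule; the second-to-last letter is.
"zonmasf" has second-to-last letter 's'. The stems whose second-to-last letter is 's' (burnisb → luburnisbum, titezasf → lutitezasfum, titenast → lutitenastum) add lu- … -um around the stem.
The other patterns: stems whose second-to-last letter is 'f' add the prefix mi-; stems whose second-to-last letter is 'h' delete the last vowel and add -en; stems whose second-to-last letter is 'k' add -oth.
So zonmasf → luzonmasfum.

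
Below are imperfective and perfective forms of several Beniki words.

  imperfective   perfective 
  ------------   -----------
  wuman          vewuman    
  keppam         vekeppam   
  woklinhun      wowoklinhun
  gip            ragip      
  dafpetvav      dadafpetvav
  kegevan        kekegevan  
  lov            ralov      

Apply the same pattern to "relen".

verelen

"relen" has 2 vowels. The stems with 2 vowels (wuman → vewuman, keppam → vekeppam) add the prefix ve-.
The other patterns: stems with 1 vowel add the prefix ra-; stems with 3 vowels repeat the first consonant+vowel as a prefix.
So relen → verelen.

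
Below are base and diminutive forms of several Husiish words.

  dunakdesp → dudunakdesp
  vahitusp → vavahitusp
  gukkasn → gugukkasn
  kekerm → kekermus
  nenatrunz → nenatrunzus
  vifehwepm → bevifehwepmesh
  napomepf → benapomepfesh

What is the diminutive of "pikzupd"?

bepikzupdesh

vifehwepm and kekerm both end in -m yet inflect differently (bevifehwepmesh, kekermus), so the final letter is not what conditions the rule; the second-to-last letter is.
"pikzupd" has second-to-last letter 'p'. The stems whose second-to-last letter is 'p' (napomepf → benapomepfesh, vifehwepm → bevifehwepmesh) add be- … -esh around the stem.
So pikzupd → bepikzupdesh.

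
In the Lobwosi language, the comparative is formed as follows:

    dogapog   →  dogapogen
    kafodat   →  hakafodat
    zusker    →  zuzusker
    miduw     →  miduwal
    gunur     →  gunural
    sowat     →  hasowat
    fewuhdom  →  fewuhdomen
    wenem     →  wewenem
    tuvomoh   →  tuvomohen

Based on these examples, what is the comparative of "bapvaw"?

habapvaw

"bapvaw" has last vowel 'a'. The stems whose last vowel is 'a' (kafodat → hakafodat, sowat → hasowat) add the prefix ha-.
So bapvaw → habapvaw.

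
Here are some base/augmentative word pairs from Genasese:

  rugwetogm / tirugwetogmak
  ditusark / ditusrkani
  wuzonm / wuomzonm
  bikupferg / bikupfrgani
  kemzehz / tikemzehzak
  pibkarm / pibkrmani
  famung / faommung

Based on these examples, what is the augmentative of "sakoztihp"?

bikupferg and famung both end in -g yet inflect differently (bikupfrgani, faommung), so the final letter is not what conditions the rule; the second-to-last letter is.
"sakoztihp" has second-to-last letter 'h'. The one such stem in the data (kemzehz → tikemzehzak) adds ti- … -ak around the stem, so the same rule applies.
The other patterns: stems whose second-to-last letter is 'r' delete the last vowel and add -ani; stems whose second-to-last letter is 'n' insert -om- after the first vowel.
So sakoztihp → tisakoztihpak.

tisakoztihpak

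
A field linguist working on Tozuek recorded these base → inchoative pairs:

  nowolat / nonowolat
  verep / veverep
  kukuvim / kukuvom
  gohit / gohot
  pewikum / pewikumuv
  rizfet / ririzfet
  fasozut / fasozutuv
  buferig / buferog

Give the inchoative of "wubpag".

wuwubpag

gohit and fasozut both end in -t yet inflect differently (gohot, fasozutuv), so the final letter is not what conditions the rule; the last vowel is.
"wubpag" has last vowel 'a'. The one such stem in the data (nowolat → nonowolat) repeats the first consonant+vowel as a prefix (as do rizfet, verep), so the same rule applies.
So wubpag → wuwubpag.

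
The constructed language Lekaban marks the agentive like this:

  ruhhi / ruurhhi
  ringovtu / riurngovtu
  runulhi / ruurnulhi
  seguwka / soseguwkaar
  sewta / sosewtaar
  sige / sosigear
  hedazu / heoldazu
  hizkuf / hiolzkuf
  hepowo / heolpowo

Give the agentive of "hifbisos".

"hifbisos" begins with h-. The stems beginning with h- (hedazu → heoldazu, hizkuf → hiolzkuf, hepowo → heolpowo) insert -ol- after the first vowel.
The other patterns: stems beginning with r- insert -ur- after the first vowel; stems beginning with s- add so- … -ar around the stem.
So hifbisos → hiolfbisos.

hiolfbisos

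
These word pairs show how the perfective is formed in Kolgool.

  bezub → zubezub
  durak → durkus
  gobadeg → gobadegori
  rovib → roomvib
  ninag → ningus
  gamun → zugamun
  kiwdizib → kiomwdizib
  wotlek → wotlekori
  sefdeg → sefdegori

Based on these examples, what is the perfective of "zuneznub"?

zuzuneznub

rovib and bezub both end in -b yet inflect differently (roomvib, zubezub), so the final letter is not what conditions the rule; the last vowel is.
"zuneznub" has last vowel 'u'. The stems whose last vowel is 'u' (gamun → zugamun, bezub → zubezub) add the prefix zu-.
So zuneznub → zuzuneznub.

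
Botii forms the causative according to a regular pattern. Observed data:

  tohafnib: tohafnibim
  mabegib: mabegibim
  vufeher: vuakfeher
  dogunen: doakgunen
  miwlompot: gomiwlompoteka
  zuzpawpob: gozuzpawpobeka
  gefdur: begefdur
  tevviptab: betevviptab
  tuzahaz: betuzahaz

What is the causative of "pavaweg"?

tohafnib and zuzpawpob both end in -b yet inflect differently (tohafnibim, gozuzpawpobeka), so the final letter is not what conditions the rule; the last vowel is.
"pavaweg" has last vowel 'e'. The stems whose last vowel is 'e' (vufeher → vuakfeher, dogunen → doakgunen) insert -ak- after the first vowel.
So pavaweg → paakvaweg.

paakvaweg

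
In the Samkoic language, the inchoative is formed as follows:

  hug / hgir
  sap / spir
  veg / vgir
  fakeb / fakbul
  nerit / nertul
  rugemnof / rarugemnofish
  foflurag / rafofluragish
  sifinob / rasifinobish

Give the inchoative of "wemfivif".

rawemfivifish

hug and foflurag both end in -g yet inflect differently (hgir, rafofluragish), so the final letter is not what conditions the rule; the number of vowels is.
"wemfivif" has 3 vowels. The stems with 3 vowels (rugemnof → rarugemnofish, foflurag → rafofluragish, sifinob → rasifinobish) add ra- … -ish around the stem.
The other patterns: stems with 1 vowel delete the last vowel and add -ir; stems with 2 vowels delete the last vowel and add -ul.
So wemfivif → rawemfivifish.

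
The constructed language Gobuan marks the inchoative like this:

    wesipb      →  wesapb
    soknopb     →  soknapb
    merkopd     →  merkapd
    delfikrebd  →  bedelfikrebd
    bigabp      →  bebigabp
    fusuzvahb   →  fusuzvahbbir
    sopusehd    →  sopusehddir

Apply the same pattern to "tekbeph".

tekbaph

merkopd and delfikrebd both end in -d yet inflect differently (merkapd, bedelfikrebd), so the final letter is not what conditions the rule; the second-to-last letter is.
"tekbeph" has second-to-last letter 'p'. The stems whose second-to-last letter is 'p' (wesipb → wesapb, soknopb → soknapb, merkopd → merkapd) change the last vowel to 'a'.
So tekbeph → tekbaph.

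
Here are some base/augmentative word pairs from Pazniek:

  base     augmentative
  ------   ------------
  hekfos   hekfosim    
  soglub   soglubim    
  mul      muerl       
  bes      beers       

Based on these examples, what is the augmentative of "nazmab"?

nazmabim

bes and hekfos both end in -s yet inflect differently (beers, hekfosim), so the final letter is not what conditions the rule; the number of vowels is.
"nazmab" has 2 vowels. The stems with 2 vowels (hekfos → hekfosim, soglub → soglubim) add -im.
So nazmab → nazmabim.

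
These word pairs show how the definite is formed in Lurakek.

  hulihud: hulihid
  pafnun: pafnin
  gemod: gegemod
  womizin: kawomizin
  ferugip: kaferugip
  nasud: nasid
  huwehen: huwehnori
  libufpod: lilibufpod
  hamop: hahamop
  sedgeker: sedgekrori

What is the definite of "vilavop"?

pafnun and huwehen both end in -n yet inflect differently (pafnin, huwehnori), so the final letter is not what conditions the rule; the last vowel is.
"vilavop" has last vowel 'o'. The stems whose last vowel is 'o' (hamop → hahamop, gemod → gegemod, libufpod → lilibufpod) repeat the first consonant+vowel as a prefix.
The other patterns: stems whose last vowel is 'u' change the last vowel to 'i'; stems whose last vowel is 'e' delete the last vowel and add -ori; stems whose last vowel is 'i' add the prefix ka-.
So vilavop → vivilavop.

vivilavop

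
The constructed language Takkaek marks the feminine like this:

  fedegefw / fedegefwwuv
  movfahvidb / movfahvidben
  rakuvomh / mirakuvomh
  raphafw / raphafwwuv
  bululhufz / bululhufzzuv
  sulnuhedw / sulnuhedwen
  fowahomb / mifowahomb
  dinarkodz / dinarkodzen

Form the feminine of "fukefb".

fukefbbuv

sulnuhedw and raphafw both end in -w yet inflect differently (sulnuhedwen, raphafwwuv), so the final letter is not what conditions the rule; the second-to-last letter is.
"fukefb" has second-to-last letter 'f'. The stems whose second-to-last letter is 'f' (raphafw → raphafwwuv, bululhufz → bululhufzzuv, fedegefw → fedegefwwuv) double the final consonant and add -uv.
The other patterns: stems whose second-to-last letter is 'd' add -en; stems whose second-to-last letter is 'm' add the prefix mi-.
So fukefb → fukefbbuv.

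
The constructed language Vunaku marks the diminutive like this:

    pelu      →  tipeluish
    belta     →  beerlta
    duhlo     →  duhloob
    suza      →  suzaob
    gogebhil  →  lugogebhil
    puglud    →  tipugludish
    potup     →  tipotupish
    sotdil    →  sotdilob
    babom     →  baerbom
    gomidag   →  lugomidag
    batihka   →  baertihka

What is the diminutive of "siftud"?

gogebhil and sotdil both end in -l yet inflect differently (lugogebhil, sotdilob), so the final letter is not what conditions the rule; the first letter is.
"siftud" begins with s-. The stems beginning with s- (sotdil → sotdilob, suza → suzaob) add -ob.
The other patterns: stems beginning with p- add ti- … -ish around the stem; stems beginning with b- insert -er- after the first vowel; stems beginning with g- add the prefix lu-.
So siftud → siftudob.

siftudob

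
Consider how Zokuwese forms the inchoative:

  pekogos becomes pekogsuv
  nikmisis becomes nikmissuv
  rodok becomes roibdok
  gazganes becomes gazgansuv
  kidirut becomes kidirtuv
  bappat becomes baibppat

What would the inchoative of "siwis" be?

siibwis

kidirut and bappat both end in -t yet inflect differently (kidirtuv, baibppat), so the final letter is not what conditions the rule; the number of vowels is.
"siwis" has 2 vowels. The stems with 2 vowels (bappat → baibppat, rodok → roibdok) insert -ib- after the first vowel.
So siwis → siibwis.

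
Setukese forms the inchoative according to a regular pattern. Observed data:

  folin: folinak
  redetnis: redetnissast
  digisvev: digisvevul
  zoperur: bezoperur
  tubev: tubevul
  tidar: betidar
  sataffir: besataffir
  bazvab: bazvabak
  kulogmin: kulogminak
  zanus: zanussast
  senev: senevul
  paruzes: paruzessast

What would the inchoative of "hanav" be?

"hanav" ends in -v. The stems ending in -v (tubev → tubevul, digisvev → digisvevul, senev → senevul) add -ul.
So hanav → hanavul.

hanavul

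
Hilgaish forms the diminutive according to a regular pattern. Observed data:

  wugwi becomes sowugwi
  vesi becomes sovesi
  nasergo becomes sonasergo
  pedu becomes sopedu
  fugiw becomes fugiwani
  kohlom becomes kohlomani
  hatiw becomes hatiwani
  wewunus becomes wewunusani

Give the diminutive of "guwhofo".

soguwhofo

wugwi and fugiw both have last vowel 'i' yet inflect differently (sowugwi, fugiwani), so the last vowel is not what conditions the rule; whether the stem ends in a vowel or a consonant is.
"guwhofo" ends in a vowel. The stems ending in a vowel (wugwi → sowugwi, vesi → sovesi, nasergo → sonasergo) add the prefix so-.
The other pattern: stems ending in a consonant add -ani.
So guwhofo → soguwhofo.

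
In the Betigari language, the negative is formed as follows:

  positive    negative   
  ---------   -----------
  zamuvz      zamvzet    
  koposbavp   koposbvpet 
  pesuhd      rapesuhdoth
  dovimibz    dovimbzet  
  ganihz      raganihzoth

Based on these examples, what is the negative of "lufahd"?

ralufahdoth

ganihz and dovimibz both end in -z yet inflect differently (raganihzoth, dovimbzet), so the final letter is not what conditions the rule; the second-to-last letter is.
"lufahd" has second-to-last letter 'h'. The stems whose second-to-last letter is 'h' (ganihz → raganihzoth, pesuhd → rapesuhdoth) add ra- … -oth around the stem.
So lufahd → ralufahdoth.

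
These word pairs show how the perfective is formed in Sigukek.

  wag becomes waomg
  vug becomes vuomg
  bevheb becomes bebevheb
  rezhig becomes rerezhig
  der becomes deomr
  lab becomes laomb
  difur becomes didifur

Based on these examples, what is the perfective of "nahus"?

rezhig and wag both end in -g yet inflect differently (rerezhig, waomg), so the final letter is not what conditions the rule; the number of vowels is.
"nahus" has 2 vowels. The stems with 2 vowels (difur → didifur, rezhig → rerezhig, bevheb → bebevheb) repeat the first consonant+vowel as a prefix.
The other pattern: stems with 1 vowel insert -om- after the first vowel.
So nahus → nanahus.

nanahus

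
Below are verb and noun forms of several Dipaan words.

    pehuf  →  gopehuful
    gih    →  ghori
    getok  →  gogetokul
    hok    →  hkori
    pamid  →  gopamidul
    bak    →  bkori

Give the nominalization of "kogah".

getok and bak both end in -k yet inflect differently (gogetokul, bkori), so the final letter is not what conditions the rule; the number of vowels is.
"kogah" has 2 vowels. The stems with 2 vowels (getok → gogetokul, pehuf → gopehuful, pamid → gopamidul) add go- … -ul around the stem.
So kogah → gokogahul.

gokogahul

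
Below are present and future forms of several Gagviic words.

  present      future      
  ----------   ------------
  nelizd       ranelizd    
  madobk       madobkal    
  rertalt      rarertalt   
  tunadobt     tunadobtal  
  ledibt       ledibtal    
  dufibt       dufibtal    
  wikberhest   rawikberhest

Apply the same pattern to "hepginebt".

tunadobt and rertalt both end in -t yet inflect differently (tunadobtal, rarertalt), so the final letter is not what conditions the rule; the second-to-last letter is.
"hepginebt" has second-to-last letter 'b'. The stems whose second-to-last letter is 'b' (tunadobt → tunadobtal, ledibt → ledibtal, dufibt → dufibtal) add -al.
So hepginebt → hepginebtal.

hepginebtal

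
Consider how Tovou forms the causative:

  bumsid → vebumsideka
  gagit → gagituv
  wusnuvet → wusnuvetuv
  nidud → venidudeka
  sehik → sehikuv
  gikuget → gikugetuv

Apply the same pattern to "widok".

widokuv

bumsid and sehik both have last vowel 'i' yet inflect differently (vebumsideka, sehikuv), so the last vowel is not what conditions the rule; the final letter is.
"widok" ends in -k. The one such stem in the data (sehik → sehikuv) adds -uv, so the same rule applies.
The other pattern: stems ending in -d add ve- … -eka around the stem.
So widok → widokuv.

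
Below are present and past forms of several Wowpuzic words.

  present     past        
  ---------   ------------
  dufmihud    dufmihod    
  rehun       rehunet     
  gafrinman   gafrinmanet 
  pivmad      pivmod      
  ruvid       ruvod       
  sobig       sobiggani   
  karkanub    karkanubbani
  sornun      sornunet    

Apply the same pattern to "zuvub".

zuvubbani

"zuvub" ends in -b. The one such stem in the data (karkanub → karkanubbani) doubles the final consonant and adds -ani (as does sobig), so the same rule applies.
The other patterns: stems ending in -n add -et; stems ending in -d change the last vowel to 'o'.
So zuvub → zuvubbani.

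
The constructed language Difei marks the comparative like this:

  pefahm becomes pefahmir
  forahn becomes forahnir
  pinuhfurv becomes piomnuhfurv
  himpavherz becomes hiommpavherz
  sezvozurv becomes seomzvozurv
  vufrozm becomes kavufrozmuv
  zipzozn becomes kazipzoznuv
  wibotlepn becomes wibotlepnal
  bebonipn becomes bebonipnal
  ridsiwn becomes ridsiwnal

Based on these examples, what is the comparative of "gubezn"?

kagubeznuv

pefahm and vufrozm both end in -m yet inflect differently (pefahmir, kavufrozmuv), so the final letter is not what conditions the rule; the second-to-last letter is.
"gubezn" has second-to-last letter 'z'. The stems whose second-to-last letter is 'z' (vufrozm → kavufrozmuv, zipzozn → kazipzoznuv) add ka- … -uv around the stem.
So gubezn → kagubeznuv.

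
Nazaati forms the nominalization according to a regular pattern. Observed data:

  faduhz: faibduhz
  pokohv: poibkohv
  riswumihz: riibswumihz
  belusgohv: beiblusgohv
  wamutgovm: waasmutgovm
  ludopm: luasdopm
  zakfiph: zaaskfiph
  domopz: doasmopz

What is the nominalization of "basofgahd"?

baibsofgahd

"basofgahd" has second-to-last letter 'h'. The stems whose second-to-last letter is 'h' (faduhz → faibduhz, pokohv → poibkohv, riswumihz → riibswumihz) insert -ib- after the first vowel.
So basofgahd → baibsofgahd.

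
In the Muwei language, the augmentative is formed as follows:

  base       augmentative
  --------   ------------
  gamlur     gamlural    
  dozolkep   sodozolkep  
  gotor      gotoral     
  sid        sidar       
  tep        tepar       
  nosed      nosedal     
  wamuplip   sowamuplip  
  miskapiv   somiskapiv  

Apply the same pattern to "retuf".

sid and nosed both end in -d yet inflect differently (sidar, nosedal), so the final letter is not what conditions the rule; the number of vowels is.
"retuf" has 2 vowels. The stems with 2 vowels (nosed → nosedal, gotor → gotoral, gamlur → gamlural) add -al.
So retuf → retufal.

retufal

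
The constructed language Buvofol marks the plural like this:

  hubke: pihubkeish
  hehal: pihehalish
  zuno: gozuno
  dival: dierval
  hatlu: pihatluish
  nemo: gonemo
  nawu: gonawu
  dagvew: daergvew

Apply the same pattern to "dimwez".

"dimwez" begins with d-. The stems beginning with d- (dival → dierval, dagvew → daergvew) insert -er- after the first vowel.
The other patterns: stems beginning with n- or z- add the prefix go-; stems beginning with h- add pi- … -ish around the stem.
So dimwez → diermwez.

diermwez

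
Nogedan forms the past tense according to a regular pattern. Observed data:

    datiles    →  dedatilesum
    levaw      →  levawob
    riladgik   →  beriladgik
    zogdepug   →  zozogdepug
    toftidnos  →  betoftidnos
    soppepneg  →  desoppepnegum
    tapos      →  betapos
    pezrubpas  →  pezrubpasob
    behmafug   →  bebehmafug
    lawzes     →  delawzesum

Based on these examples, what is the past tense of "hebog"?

soppepneg and zogdepug both end in -g yet inflect differently (desoppepnegum, zozogdepug), so the final letter is not what conditions the rule; the last vowel is.
"hebog" has last vowel 'o'. The stems whose last vowel is 'o' (toftidnos → betoftidnos, tapos → betapos) add the prefix be-.
The other patterns: stems whose last vowel is 'e' add de- … -um around the stem; stems whose last vowel is 'u' repeat the first consonant+vowel as a prefix; stems whose last vowel is 'a' add -ob.
So hebog → behebog.

behebog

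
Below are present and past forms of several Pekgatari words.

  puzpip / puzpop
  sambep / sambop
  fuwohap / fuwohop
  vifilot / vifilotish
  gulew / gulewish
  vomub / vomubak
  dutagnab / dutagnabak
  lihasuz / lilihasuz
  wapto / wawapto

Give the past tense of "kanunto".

sambep and gulew both have last vowel 'e' yet inflect differently (sambop, gulewish), so the last vowel is not what conditions the rule; the final letter is.
"kanunto" ends in -o. The one such stem in the data (wapto → wawapto) repeats the first consonant+vowel as a prefix (as does lihasuz), so the same rule applies.
The other patterns: stems ending in -p change the last vowel to 'o'; stems ending in -t or -w add -ish; stems ending in -b add -ak.
So kanunto → kakanunto.

kakanunto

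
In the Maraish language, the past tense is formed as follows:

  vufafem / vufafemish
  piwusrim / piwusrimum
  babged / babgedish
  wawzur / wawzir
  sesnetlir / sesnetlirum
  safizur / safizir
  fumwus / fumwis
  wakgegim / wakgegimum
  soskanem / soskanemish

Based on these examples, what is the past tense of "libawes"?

libawesish

"libawes" has last vowel 'e'. The stems whose last vowel is 'e' (babged → babgedish, vufafem → vufafemish, soskanem → soskanemish) add -ish.
So libawes → libawesish.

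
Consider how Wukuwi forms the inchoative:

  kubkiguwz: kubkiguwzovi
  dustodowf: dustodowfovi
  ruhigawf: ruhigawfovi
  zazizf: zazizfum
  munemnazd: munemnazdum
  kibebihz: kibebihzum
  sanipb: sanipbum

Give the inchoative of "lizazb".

"lizazb" has second-to-last letter 'z'. The stems whose second-to-last letter is 'z' (zazizf → zazizfum, munemnazd → munemnazdum) add -um.
So lizazb → lizazbum.

lizazbum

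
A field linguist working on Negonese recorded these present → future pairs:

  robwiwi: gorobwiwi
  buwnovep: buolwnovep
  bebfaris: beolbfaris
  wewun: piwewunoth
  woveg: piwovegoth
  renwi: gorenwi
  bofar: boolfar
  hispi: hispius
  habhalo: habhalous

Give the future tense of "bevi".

beolvi

hispi and renwi both end in -i yet inflect differently (hispius, gorenwi), so the final letter is not what conditions the rule; the first letter is.
"bevi" begins with b-. The stems beginning with b- (buwnovep → buolwnovep, bebfaris → beolbfaris, bofar → boolfar) insert -ol- after the first vowel.
The other patterns: stems beginning with h- add -us; stems beginning with w- add pi- … -oth around the stem; stems beginning with r- add the prefix go-.
So bevi → beolvi.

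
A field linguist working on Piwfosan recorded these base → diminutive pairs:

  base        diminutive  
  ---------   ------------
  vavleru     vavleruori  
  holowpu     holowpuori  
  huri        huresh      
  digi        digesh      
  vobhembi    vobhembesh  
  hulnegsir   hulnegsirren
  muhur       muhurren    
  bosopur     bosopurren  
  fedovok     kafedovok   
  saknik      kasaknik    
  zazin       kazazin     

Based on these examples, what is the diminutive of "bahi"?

huri and hulnegsir both have last vowel 'i' yet inflect differently (huresh, hulnegsirren), so the last vowel is not what conditions the rule; the final letter is.
"bahi" ends in -i. The stems ending in -i (huri → huresh, digi → digesh, vobhembi → vobhembesh) drop the final letter and add -esh.
So bahi → bahesh.

bahesh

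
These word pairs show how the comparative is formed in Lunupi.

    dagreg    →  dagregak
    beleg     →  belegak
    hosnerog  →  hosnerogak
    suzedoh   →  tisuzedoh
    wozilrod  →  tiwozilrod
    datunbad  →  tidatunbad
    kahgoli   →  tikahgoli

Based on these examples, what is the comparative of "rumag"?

hosnerog and suzedoh both have last vowel 'o' yet inflect differently (hosnerogak, tisuzedoh), so the last vowel is not what conditions the rule; the final letter is.
"rumag" ends in -g. The stems ending in -g (dagreg → dagregak, beleg → belegak, hosnerog → hosnerogak) add -ak.
The other pattern: stems ending in -d, -h or -i add the prefix ti-.
So rumag → rumagak.

rumagak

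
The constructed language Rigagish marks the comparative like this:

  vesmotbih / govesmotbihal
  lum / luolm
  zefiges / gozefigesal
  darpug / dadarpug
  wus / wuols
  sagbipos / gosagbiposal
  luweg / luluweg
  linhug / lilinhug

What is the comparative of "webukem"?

gowebukemal

wus and zefiges both end in -s yet inflect differently (wuols, gozefigesal), so the final letter is not what conditions the rule; the number of vowels is.
"webukem" has 3 vowels. The stems with 3 vowels (vesmotbih → govesmotbihal, zefiges → gozefigesal, sagbipos → gosagbiposal) add go- … -al around the stem.
So webukem → gowebukemal.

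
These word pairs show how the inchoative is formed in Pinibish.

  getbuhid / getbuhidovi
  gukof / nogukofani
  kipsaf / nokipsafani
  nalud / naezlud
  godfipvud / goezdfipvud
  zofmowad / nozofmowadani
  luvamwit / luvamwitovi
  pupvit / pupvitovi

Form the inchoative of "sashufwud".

saezshufwud

nalud and getbuhid both end in -d yet inflect differently (naezlud, getbuhidovi), so the final letter is not what conditions the rule; the last vowel is.
"sashufwud" has last vowel 'u'. The stems whose last vowel is 'u' (nalud → naezlud, godfipvud → goezdfipvud) insert -ez- after the first vowel.
The other patterns: stems whose last vowel is 'i' add -ovi; stems whose last vowel is 'a' or 'o' add no- … -ani around the stem.
So sashufwud → saezshufwud.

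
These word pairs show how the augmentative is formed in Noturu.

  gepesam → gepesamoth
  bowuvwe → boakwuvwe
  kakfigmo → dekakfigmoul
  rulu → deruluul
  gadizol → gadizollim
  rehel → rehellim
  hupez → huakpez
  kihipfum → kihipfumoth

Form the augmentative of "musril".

musrillim

"musril" ends in -l. The stems ending in -l (gadizol → gadizollim, rehel → rehellim) double the final consonant and add -im.
So musril → musrillim.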